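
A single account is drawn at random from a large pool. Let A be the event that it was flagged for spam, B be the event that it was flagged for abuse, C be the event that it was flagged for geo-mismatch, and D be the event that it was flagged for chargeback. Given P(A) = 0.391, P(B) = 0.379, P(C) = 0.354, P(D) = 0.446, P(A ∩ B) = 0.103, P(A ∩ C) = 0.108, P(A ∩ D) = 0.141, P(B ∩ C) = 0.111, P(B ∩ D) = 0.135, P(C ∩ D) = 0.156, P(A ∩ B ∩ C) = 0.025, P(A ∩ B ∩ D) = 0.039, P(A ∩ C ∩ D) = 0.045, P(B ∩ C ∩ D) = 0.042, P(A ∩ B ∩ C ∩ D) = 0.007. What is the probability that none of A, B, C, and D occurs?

P(A ∪ B ∪ C ∪ D) = 0.391 + 0.379 + 0.354 + 0.446 − 0.103 − 0.108 − 0.141 − 0.111 − 0.135 − 0.156 + 0.025 + 0.039 + 0.045 + 0.042 − 0.007 = 0.960
P(none) = 1 − 0.960 = 0.040

0.040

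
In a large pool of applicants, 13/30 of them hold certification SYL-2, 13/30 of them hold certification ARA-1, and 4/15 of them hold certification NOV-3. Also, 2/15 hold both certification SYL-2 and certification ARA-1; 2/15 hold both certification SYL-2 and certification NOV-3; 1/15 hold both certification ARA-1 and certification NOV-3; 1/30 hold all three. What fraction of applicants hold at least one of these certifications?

5/6

P(union) = 13/30 + 13/30 + 4/15 − 2/15 − 2/15 − 1/15 + 1/30 = 5/6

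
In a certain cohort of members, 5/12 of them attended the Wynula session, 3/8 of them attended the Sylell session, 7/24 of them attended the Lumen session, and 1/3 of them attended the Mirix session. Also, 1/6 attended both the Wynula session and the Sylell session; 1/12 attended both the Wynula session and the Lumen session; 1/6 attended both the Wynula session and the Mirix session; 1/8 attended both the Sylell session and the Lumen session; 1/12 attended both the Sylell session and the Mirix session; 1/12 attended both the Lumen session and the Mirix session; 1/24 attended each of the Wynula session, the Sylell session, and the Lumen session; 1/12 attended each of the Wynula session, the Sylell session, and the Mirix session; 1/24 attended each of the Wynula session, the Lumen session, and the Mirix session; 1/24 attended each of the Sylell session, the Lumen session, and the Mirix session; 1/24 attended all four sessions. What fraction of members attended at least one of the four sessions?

P(union) = 5/12 + 3/8 + 7/24 + 1/3 − 1/6 − 1/12 − 1/6 − 1/8 − 1/12 − 1/12 + 1/24 + 1/12 + 1/24 + 1/24 − 1/24 = 7/8

7/8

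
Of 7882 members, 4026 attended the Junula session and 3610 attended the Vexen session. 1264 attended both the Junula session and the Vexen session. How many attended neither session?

By inclusion-exclusion,
|at least one| = 4026 + 3610 − 1264 = 6372
None: 7882 − 6372 = 1510

1510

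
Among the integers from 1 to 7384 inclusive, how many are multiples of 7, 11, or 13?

2073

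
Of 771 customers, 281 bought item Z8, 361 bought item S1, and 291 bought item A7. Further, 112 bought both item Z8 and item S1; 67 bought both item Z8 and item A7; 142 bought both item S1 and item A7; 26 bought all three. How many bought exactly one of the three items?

By inclusion–exclusion (exactly-one form):
|exactly one| = 281 + 361 + 291 − 2·112 − 2·67 − 2·142 + 3·26 = 369

369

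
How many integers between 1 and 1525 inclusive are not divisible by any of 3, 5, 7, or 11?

634

floor(1525/3) + floor(1525/5) + floor(1525/7) + floor(1525/11) − floor(1525/15) − floor(1525/21) − floor(1525/33) − floor(1525/35) − floor(1525/55) − floor(1525/77) + floor(1525/105) + floor(1525/165) + floor(1525/231) + floor(1525/385) − floor(1525/1155) = 508 + 305 + 217 + 138 − 101 − 72 − 46 − 43 − 27 − 19 + 14 + 9 + 6 + 3 − 1 = 891
1525 − 891 = 634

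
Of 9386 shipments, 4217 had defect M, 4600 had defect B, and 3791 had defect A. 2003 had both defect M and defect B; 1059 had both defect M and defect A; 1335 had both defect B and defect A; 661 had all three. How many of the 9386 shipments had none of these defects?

Inclusion–exclusion gives
N(≥1) = 4217 + 4600 + 3791 − 2003 − 1059 − 1335 + 661 = 8872
None: 9386 − 8872 = 514

514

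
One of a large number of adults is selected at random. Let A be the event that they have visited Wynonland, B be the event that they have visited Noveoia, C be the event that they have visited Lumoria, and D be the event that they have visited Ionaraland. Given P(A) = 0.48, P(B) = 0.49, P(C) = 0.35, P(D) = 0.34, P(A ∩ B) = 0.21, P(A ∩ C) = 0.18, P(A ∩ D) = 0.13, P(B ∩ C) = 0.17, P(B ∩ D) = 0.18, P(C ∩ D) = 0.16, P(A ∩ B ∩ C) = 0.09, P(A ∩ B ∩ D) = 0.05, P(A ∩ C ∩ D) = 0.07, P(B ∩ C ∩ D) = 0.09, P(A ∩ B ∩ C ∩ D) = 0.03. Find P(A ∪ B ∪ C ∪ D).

0.90

P(A ∪ B ∪ C ∪ D) = 0.48 + 0.49 + 0.35 + 0.34 − 0.21 − 0.18 − 0.13 − 0.17 − 0.18 − 0.16 + 0.09 + 0.05 + 0.07 + 0.09 − 0.03 = 0.90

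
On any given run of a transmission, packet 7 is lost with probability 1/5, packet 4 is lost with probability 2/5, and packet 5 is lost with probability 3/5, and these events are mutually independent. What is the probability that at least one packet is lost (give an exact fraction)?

Since the events are independent, P(none) is the product of the individual non-occurrence probabilities.
P(none) = (1 − 1/5) × (1 − 2/5) × (1 − 3/5) = 4/5 × 3/5 × 2/5 = 24/125
P(at least one) = 1 − 24/125 = 101/125

101/125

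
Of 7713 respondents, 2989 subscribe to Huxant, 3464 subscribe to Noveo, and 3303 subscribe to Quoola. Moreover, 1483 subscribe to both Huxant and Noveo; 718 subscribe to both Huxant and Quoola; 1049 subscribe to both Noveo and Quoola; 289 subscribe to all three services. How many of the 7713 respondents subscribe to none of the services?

By inclusion–exclusion:
N(≥1) = 2989 + 3464 + 3303 − 1483 − 718 − 1049 + 289 = 6795
None: 7713 − 6795 = 918

918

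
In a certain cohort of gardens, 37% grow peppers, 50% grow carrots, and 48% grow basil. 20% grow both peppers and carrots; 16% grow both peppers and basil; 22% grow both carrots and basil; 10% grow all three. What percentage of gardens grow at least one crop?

Inclusion–exclusion gives
P(at least one) = 37 + 50 + 48 − 20 − 16 − 22 + 10 = 87%

87%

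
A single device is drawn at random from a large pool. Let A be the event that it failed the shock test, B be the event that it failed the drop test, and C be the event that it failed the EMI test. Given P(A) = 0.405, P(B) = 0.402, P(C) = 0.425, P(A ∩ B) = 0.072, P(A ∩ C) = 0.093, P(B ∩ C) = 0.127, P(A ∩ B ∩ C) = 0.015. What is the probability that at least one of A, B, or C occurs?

By inclusion–exclusion:
P(A ∪ B ∪ C) = 0.405 + 0.402 + 0.425 − 0.072 − 0.093 − 0.127 + 0.015 = 0.955

0.955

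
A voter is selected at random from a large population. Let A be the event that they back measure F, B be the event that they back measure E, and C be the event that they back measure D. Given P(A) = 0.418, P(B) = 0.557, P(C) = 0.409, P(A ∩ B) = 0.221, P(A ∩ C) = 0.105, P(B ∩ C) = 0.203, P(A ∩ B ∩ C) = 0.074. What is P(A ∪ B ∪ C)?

0.929

By inclusion–exclusion:
P(A ∪ B ∪ C) = 0.418 + 0.557 + 0.409 − 0.221 − 0.105 − 0.203 + 0.074 = 0.929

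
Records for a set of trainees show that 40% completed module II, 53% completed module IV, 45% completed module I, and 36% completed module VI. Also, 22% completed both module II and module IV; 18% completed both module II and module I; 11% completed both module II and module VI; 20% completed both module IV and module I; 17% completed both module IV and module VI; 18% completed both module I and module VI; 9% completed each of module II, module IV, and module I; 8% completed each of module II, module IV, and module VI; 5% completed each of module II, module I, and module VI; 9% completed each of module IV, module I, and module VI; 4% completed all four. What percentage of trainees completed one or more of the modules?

95%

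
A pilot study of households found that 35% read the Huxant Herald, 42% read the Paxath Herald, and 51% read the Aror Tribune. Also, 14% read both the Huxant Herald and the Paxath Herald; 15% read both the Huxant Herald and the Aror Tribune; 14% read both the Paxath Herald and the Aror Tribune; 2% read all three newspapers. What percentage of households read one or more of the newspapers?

By inclusion–exclusion:
P(union) = 35 + 42 + 51 − 14 − 15 − 14 + 2 = 87%

87%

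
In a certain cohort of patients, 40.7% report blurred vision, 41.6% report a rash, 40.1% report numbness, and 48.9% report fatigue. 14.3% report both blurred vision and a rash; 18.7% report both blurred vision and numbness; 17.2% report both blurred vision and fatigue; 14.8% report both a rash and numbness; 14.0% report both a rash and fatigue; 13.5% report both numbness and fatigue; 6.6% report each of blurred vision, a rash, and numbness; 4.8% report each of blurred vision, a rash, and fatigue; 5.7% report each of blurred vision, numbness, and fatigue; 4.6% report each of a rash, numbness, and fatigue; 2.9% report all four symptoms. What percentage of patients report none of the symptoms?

2.4%

P(union) = 40.7 + 41.6 + 40.1 + 48.9 − 14.3 − 18.7 − 17.2 − 14.8 − 14.0 − 13.5 + 6.6 + 4.8 + 5.7 + 4.6 − 2.9 = 97.6%
P(none) = 100% − 97.6% = 2.4%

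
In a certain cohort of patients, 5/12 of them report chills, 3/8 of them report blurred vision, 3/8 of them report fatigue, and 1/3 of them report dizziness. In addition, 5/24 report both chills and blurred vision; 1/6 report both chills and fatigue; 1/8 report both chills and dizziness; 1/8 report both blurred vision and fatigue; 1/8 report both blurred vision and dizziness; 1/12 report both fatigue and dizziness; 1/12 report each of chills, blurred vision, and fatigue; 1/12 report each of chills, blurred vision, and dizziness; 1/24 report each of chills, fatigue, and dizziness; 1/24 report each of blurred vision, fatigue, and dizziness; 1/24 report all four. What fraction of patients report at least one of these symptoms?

7/8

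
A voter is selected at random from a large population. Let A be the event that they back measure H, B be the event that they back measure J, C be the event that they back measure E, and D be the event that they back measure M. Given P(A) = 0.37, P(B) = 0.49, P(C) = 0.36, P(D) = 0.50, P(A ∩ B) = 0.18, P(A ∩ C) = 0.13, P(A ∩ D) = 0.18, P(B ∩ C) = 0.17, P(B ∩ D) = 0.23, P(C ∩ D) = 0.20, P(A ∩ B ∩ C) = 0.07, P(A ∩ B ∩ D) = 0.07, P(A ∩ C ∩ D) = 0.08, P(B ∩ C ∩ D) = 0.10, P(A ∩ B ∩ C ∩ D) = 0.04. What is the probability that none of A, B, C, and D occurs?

Apply inclusion-exclusion:
P(A ∪ B ∪ C ∪ D) = 0.37 + 0.49 + 0.36 + 0.50 − 0.18 − 0.13 − 0.18 − 0.17 − 0.23 − 0.20 + 0.07 + 0.07 + 0.08 + 0.10 − 0.04 = 0.91
P(none) = 1 − 0.91 = 0.09

0.09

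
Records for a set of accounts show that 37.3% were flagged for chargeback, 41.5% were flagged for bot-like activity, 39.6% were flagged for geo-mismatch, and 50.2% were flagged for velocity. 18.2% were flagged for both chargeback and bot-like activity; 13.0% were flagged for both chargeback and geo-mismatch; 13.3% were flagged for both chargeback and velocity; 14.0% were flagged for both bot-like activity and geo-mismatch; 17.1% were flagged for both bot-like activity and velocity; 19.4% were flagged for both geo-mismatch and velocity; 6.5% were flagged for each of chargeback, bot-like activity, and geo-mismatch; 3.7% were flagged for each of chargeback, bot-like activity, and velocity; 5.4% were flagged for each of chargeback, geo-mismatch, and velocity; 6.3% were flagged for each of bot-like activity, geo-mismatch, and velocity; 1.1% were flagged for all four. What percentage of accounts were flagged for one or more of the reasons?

94.4%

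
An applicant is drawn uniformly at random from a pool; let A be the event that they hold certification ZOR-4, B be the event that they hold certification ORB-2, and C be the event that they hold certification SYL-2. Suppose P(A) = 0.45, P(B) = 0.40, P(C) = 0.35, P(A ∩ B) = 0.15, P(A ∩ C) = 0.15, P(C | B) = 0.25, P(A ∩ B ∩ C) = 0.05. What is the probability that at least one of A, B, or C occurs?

0.85

P(B ∩ C) = P(B)·P(C|B) = 0.40 × 0.25 = 0.10
P(A ∪ B ∪ C) = 0.45 + 0.40 + 0.35 − 0.15 − 0.15 − 0.10 + 0.05 = 0.85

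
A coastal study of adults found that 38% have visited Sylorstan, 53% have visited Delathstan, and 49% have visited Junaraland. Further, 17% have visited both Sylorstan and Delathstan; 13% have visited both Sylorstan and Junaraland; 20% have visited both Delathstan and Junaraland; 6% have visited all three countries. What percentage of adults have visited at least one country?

96%

By inclusion-exclusion,
P(at least one) = 38 + 53 + 49 − 17 − 13 − 20 + 6 = 96%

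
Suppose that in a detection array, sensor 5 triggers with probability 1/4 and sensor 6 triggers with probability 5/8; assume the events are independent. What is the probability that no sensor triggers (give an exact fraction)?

P(none) = (1 − 1/4) × (1 − 5/8) = 3/4 × 3/8 = 9/32

9/32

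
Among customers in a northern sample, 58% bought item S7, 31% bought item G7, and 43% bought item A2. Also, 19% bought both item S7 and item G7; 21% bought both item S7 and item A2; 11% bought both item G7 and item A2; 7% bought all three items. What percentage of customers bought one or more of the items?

88%

P(union) = 58 + 31 + 43 − 19 − 21 − 11 + 7 = 88%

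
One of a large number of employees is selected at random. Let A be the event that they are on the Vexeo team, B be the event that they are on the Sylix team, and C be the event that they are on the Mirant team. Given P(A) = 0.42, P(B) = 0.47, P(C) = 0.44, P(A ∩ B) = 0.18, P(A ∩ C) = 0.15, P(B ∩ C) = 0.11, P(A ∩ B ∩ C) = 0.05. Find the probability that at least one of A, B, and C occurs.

Using inclusion–exclusion:
P(A ∪ B ∪ C) = 0.42 + 0.47 + 0.44 − 0.18 − 0.15 − 0.11 + 0.05 = 0.94

0.94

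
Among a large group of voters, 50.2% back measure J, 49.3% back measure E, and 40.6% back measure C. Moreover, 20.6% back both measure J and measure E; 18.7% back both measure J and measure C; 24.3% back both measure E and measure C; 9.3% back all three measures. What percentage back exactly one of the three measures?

Using the inclusion–exclusion count for exactly one event:
P(exactly one) = 50.2 + 49.3 + 40.6 − 2·20.6 − 2·18.7 − 2·24.3 + 3·9.3 = 40.8%

40.8%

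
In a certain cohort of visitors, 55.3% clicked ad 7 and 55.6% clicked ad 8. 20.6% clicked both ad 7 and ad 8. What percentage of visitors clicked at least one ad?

90.3%

P(union) = 55.3 + 55.6 − 20.6 = 90.3%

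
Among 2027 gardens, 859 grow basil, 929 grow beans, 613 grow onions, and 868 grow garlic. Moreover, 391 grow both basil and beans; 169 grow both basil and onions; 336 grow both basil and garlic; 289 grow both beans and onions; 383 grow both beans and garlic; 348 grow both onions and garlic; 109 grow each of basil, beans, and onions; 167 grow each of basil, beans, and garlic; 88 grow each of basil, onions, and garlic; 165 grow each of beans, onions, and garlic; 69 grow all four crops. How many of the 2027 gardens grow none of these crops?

Using inclusion–exclusion:
|at least one| = 859 + 929 + 613 + 868 − 391 − 169 − 336 − 289 − 383 − 348 + 109 + 167 + 88 + 165 − 69 = 1813
None: 2027 − 1813 = 214

214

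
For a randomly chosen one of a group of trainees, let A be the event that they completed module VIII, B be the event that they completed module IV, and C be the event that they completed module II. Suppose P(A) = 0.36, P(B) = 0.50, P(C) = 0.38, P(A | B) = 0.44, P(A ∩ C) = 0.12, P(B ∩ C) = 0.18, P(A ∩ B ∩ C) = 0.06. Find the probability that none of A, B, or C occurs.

0.22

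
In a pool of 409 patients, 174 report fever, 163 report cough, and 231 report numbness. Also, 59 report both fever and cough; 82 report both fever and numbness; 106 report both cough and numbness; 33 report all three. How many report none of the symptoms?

|union| = 174 + 163 + 231 − 59 − 82 − 106 + 33 = 354
None: 409 − 354 = 55

55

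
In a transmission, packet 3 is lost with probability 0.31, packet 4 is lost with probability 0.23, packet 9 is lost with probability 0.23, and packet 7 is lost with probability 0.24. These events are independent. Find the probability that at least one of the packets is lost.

0.68908324

Since the events are independent, P(none) is the product of the individual non-occurrence probabilities.
P(none) = (1 − 0.31) × (1 − 0.23) × (1 − 0.23) × (1 − 0.24) = 0.69 × 0.77 × 0.77 × 0.76 = 0.31091676
P(at least one) = 1 − 0.31091676 = 0.68908324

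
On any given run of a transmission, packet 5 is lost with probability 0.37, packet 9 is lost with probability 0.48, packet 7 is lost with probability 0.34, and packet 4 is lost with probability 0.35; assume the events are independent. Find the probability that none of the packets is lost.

0.1405404

P(none) = (1 − 0.37) × (1 − 0.48) × (1 − 0.34) × (1 − 0.35) = 0.63 × 0.52 × 0.66 × 0.65 = 0.1405404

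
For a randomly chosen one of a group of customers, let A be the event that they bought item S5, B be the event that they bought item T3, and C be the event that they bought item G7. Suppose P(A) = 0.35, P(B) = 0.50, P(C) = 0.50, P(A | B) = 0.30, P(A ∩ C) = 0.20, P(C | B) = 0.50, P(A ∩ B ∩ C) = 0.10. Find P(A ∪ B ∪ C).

P(A ∩ B) = P(B)·P(A|B) = 0.50 × 0.30 = 0.15
P(B ∩ C) = P(B)·P(C|B) = 0.50 × 0.50 = 0.25
Apply inclusion-exclusion:
P(A ∪ B ∪ C) = 0.35 + 0.50 + 0.50 − 0.15 − 0.20 − 0.25 + 0.10 = 0.85

0.85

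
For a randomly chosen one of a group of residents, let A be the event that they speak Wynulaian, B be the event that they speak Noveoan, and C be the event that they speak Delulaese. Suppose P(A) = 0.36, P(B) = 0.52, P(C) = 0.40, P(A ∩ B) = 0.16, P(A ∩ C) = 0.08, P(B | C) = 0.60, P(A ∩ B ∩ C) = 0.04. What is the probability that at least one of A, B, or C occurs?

P(B ∩ C) = P(C)·P(B|C) = 0.40 × 0.60 = 0.24
P(A ∪ B ∪ C) = 0.36 + 0.52 + 0.40 − 0.16 − 0.08 − 0.24 + 0.04 = 0.84

0.84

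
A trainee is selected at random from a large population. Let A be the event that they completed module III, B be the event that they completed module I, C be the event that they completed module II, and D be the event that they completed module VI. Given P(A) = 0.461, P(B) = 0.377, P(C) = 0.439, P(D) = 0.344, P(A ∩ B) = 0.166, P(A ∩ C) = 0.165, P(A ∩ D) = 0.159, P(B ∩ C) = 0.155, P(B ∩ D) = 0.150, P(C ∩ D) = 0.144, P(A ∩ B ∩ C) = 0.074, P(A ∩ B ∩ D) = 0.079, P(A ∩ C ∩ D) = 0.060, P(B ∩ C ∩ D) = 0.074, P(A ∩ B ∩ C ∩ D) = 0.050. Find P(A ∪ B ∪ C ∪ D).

P(A ∪ B ∪ C ∪ D) = 0.461 + 0.377 + 0.439 + 0.344 − 0.166 − 0.165 − 0.159 − 0.155 − 0.150 − 0.144 + 0.074 + 0.079 + 0.060 + 0.074 − 0.050 = 0.919

0.919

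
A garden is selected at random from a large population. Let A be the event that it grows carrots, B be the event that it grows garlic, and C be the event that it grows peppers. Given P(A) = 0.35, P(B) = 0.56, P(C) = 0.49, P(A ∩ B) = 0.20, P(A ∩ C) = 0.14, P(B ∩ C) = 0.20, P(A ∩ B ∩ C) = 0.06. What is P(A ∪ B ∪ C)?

0.92

By inclusion–exclusion:
P(A ∪ B ∪ C) = 0.35 + 0.56 + 0.49 − 0.20 − 0.14 − 0.20 + 0.06 = 0.92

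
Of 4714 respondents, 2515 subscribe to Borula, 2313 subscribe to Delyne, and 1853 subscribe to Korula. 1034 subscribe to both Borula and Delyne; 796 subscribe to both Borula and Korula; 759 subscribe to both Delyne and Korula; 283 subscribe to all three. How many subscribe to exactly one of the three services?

|exactly one| = 2515 + 2313 + 1853 − 2·1034 − 2·796 − 2·759 + 3·283 = 2352

2352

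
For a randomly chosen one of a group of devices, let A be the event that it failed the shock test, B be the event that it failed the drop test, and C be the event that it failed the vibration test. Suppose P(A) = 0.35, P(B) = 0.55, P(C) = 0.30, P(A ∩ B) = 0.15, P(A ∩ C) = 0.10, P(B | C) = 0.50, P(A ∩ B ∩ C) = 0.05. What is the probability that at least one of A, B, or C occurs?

P(B ∩ C) = P(C)·P(B|C) = 0.30 × 0.50 = 0.15
Inclusion–exclusion gives
P(A ∪ B ∪ C) = 0.35 + 0.55 + 0.30 − 0.15 − 0.10 − 0.15 + 0.05 = 0.85

0.85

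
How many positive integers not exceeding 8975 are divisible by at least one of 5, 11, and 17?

1795 + 815 + 527 − 163 − 105 − 47 + 9 = 2831

2831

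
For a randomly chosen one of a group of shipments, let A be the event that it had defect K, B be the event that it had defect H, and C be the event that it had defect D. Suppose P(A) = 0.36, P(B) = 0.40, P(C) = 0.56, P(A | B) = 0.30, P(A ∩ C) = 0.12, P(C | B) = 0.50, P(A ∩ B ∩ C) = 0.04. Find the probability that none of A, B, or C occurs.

0.08

P(A ∩ B) = P(B)·P(A|B) = 0.40 × 0.30 = 0.12
P(B ∩ C) = P(B)·P(C|B) = 0.40 × 0.50 = 0.20
P(A ∪ B ∪ C) = 0.36 + 0.40 + 0.56 − 0.12 − 0.12 − 0.20 + 0.04 = 0.92
P(none) = 1 − 0.92 = 0.08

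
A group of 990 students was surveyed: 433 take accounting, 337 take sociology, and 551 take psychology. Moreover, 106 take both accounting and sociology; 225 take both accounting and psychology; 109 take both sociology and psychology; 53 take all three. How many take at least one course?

|union| = 433 + 337 + 551 − 106 − 225 − 109 + 53 = 934

934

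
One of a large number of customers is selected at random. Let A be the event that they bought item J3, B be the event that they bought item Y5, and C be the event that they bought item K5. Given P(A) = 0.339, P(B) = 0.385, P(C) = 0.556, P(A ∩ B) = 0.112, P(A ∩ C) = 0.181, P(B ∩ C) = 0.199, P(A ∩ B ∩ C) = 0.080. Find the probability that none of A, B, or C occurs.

0.132

P(A ∪ B ∪ C) = 0.339 + 0.385 + 0.556 − 0.112 − 0.181 − 0.199 + 0.080 = 0.868
P(none) = 1 − 0.868 = 0.132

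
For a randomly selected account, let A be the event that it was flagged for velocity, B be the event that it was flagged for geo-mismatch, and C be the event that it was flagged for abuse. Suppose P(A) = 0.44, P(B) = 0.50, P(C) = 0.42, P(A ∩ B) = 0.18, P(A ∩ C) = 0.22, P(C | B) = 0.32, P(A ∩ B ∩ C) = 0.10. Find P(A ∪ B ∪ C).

P(B ∩ C) = P(B)·P(C|B) = 0.50 × 0.32 = 0.16
P(A ∪ B ∪ C) = 0.44 + 0.50 + 0.42 − 0.18 − 0.22 − 0.16 + 0.10 = 0.90

0.90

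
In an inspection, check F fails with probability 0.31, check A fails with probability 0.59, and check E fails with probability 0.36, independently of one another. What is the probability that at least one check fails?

0.818944

Independence gives P(none) = ∏(1 − pᵢ).
P(none) = (1 − 0.31) × (1 − 0.59) × (1 − 0.36) = 0.69 × 0.41 × 0.64 = 0.181056
P(at least one) = 1 − 0.181056 = 0.818944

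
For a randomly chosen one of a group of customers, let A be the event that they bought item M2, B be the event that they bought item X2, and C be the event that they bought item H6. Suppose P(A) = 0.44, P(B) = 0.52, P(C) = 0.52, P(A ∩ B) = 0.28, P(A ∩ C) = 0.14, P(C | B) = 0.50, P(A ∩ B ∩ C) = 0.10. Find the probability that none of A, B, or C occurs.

P(B ∩ C) = P(B)·P(C|B) = 0.52 × 0.50 = 0.26
Apply inclusion-exclusion:
P(A ∪ B ∪ C) = 0.44 + 0.52 + 0.52 − 0.28 − 0.14 − 0.26 + 0.10 = 0.90
P(none) = 1 − 0.90 = 0.10

0.10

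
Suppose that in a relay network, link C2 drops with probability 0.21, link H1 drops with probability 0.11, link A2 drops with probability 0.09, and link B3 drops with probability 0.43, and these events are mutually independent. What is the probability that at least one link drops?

Since the events are independent, P(none) is the product of the individual non-occurrence probabilities.
P(none) = (1 − 0.21) × (1 − 0.11) × (1 − 0.09) × (1 − 0.43) = 0.79 × 0.89 × 0.91 × 0.57 = 0.36469797
P(at least one) = 1 − 0.36469797 = 0.63530203

0.63530203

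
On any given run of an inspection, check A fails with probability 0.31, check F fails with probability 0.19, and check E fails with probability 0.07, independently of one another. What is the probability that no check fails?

P(none) = (1 − 0.31) × (1 − 0.19) × (1 − 0.07) = 0.69 × 0.81 × 0.93 = 0.519777

0.519777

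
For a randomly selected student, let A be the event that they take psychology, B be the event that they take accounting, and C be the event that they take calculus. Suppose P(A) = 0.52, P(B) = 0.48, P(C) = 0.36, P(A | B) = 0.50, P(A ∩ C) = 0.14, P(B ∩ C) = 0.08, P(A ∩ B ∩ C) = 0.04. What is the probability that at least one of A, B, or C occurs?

0.94

P(A ∩ B) = P(B)·P(A|B) = 0.48 × 0.50 = 0.24
P(A ∪ B ∪ C) = 0.52 + 0.48 + 0.36 − 0.24 − 0.14 − 0.08 + 0.04 = 0.94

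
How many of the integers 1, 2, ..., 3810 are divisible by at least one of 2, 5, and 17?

Apply inclusion-exclusion:
⌊3810/2⌋ + ⌊3810/5⌋ + ⌊3810/17⌋ − ⌊3810/10⌋ − ⌊3810/34⌋ − ⌊3810/85⌋ + ⌊3810/170⌋ = 1905 + 762 + 224 − 381 − 112 − 44 + 22 = 2376

2376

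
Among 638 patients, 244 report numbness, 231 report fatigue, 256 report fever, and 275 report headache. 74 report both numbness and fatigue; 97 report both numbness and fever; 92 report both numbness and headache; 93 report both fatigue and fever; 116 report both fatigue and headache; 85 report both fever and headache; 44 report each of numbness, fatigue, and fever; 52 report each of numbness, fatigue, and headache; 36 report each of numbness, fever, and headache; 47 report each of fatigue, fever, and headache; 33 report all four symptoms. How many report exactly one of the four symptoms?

297

Using the inclusion–exclusion count for exactly one event:
|exactly one| = 244 + 231 + 256 + 275 − 2·74 − 2·97 − 2·92 − 2·93 − 2·116 − 2·85 + 3·44 + 3·52 + 3·36 + 3·47 − 4·33 = 297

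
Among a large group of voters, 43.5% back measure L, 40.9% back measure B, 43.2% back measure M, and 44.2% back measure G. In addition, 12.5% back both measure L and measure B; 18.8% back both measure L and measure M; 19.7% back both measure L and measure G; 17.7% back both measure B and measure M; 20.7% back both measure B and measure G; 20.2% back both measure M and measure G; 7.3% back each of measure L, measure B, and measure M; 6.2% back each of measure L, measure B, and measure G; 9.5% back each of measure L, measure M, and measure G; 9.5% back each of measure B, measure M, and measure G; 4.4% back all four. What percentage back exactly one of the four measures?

32.5%

Using the inclusion–exclusion count for exactly one event:
P(exactly one) = 43.5 + 40.9 + 43.2 + 44.2 − 2·12.5 − 2·18.8 − 2·19.7 − 2·17.7 − 2·20.7 − 2·20.2 + 3·7.3 + 3·6.2 + 3·9.5 + 3·9.5 − 4·4.4 = 32.5%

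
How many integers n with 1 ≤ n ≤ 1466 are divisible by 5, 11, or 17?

463

floor(1466/5) + floor(1466/11) + floor(1466/17) − floor(1466/55) − floor(1466/85) − floor(1466/187) + floor(1466/935) = 293 + 133 + 86 − 26 − 17 − 7 + 1 = 463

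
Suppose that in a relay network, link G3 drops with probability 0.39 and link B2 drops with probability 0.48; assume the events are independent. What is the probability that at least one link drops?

P(none) = (1 − 0.39) × (1 − 0.48) = 0.61 × 0.52 = 0.3172
P(at least one) = 1 − 0.3172 = 0.6828

0.6828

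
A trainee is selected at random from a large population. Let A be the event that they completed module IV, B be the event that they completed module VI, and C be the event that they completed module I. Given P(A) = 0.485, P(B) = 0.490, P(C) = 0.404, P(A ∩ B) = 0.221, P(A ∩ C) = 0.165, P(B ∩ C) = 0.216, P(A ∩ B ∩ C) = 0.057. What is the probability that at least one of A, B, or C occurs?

P(A ∪ B ∪ C) = 0.485 + 0.490 + 0.404 − 0.221 − 0.165 − 0.216 + 0.057 = 0.834

0.834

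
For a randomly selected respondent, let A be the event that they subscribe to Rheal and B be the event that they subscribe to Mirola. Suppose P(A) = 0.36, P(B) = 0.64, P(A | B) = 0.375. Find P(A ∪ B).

0.76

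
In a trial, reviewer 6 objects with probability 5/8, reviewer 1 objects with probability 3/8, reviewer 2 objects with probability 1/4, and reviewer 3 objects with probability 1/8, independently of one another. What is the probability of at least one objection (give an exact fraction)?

1733/2048

P(none) = (1 − 5/8) × (1 − 3/8) × (1 − 1/4) × (1 − 1/8) = 3/8 × 5/8 × 3/4 × 7/8 = 315/2048
P(at least one) = 1 − 315/2048 = 1733/2048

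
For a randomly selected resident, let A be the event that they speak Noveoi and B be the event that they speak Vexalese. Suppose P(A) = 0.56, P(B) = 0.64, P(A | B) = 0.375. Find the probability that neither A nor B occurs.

0.04

P(A ∩ B) = P(B)·P(A|B) = 0.64 × 0.375 = 0.24
By inclusion–exclusion:
P(A ∪ B) = 0.56 + 0.64 − 0.24 = 0.96
P(none) = 1 − 0.96 = 0.04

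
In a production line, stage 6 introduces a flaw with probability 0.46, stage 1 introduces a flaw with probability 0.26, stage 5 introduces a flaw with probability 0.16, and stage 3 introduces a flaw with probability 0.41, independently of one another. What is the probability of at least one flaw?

P(none) = (1 − 0.46) × (1 − 0.26) × (1 − 0.16) × (1 − 0.41) = 0.54 × 0.74 × 0.84 × 0.59 = 0.19804176
P(at least one) = 1 − 0.19804176 = 0.80195824

0.80195824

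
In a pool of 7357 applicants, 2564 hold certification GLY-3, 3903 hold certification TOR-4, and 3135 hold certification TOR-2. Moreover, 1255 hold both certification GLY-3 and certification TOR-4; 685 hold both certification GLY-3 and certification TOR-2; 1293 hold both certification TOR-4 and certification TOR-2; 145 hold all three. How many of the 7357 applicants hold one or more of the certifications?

6514

By inclusion-exclusion,
N(≥1) = 2564 + 3903 + 3135 − 1255 − 685 − 1293 + 145 = 6514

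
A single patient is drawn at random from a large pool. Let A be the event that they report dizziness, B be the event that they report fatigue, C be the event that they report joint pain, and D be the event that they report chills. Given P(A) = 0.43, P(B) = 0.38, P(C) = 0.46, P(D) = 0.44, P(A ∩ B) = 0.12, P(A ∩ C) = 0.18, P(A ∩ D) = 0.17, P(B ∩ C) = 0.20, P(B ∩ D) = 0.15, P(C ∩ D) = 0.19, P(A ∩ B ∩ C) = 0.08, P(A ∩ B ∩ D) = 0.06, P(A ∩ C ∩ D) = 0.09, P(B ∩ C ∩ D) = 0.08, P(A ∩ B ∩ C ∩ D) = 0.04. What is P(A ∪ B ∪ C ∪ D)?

0.97

Apply inclusion-exclusion:
P(A ∪ B ∪ C ∪ D) = 0.43 + 0.38 + 0.46 + 0.44 − 0.12 − 0.18 − 0.17 − 0.20 − 0.15 − 0.19 + 0.08 + 0.06 + 0.09 + 0.08 − 0.04 = 0.97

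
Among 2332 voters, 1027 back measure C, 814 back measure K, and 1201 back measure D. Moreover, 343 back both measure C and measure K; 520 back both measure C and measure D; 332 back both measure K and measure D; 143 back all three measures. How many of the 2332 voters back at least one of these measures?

|at least one| = 1027 + 814 + 1201 − 343 − 520 − 332 + 143 = 1990

1990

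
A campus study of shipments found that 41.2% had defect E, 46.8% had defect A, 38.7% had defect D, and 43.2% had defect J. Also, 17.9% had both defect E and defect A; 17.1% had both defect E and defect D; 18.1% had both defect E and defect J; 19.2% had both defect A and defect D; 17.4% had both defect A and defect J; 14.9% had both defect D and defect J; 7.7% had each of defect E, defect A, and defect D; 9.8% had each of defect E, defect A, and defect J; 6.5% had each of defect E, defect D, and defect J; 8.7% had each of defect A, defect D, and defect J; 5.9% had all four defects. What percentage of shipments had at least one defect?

92.1%

P(union) = 41.2 + 46.8 + 38.7 + 43.2 − 17.9 − 17.1 − 18.1 − 19.2 − 17.4 − 14.9 + 7.7 + 9.8 + 6.5 + 8.7 − 5.9 = 92.1%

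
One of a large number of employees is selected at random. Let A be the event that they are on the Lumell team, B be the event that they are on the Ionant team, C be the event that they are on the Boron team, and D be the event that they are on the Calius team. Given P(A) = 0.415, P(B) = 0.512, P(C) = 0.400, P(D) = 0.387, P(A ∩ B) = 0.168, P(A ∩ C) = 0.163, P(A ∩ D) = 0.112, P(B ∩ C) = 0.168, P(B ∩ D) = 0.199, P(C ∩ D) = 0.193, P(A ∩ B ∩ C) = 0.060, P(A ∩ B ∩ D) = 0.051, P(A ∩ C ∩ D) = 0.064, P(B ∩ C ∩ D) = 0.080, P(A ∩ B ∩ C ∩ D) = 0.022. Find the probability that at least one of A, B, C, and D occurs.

Inclusion–exclusion gives
P(A ∪ B ∪ C ∪ D) = 0.415 + 0.512 + 0.400 + 0.387 − 0.168 − 0.163 − 0.112 − 0.168 − 0.199 − 0.193 + 0.060 + 0.051 + 0.064 + 0.080 − 0.022 = 0.944

0.944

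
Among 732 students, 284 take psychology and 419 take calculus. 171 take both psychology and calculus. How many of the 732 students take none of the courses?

|at least one| = 284 + 419 − 171 = 532
None: 732 − 532 = 200

200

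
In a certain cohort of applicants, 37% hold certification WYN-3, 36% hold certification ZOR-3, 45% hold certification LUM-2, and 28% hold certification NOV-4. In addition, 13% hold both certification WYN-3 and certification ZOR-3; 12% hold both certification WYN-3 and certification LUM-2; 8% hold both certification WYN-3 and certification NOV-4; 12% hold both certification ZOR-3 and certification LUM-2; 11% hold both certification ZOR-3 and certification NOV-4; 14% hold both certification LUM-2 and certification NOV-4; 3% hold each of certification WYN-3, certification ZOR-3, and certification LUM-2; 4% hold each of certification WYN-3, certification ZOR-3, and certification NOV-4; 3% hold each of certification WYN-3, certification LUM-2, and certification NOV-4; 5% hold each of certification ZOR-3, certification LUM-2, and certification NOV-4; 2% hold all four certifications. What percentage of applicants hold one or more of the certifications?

89%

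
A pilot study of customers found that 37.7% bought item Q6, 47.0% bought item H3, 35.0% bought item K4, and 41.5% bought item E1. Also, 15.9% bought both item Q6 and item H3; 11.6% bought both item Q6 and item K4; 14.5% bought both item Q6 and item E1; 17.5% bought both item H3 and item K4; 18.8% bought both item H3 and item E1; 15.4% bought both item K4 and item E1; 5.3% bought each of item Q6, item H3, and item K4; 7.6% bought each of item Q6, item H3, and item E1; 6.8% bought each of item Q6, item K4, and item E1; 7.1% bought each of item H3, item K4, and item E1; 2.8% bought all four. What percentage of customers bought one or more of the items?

P(≥1) = 37.7 + 47.0 + 35.0 + 41.5 − 15.9 − 11.6 − 14.5 − 17.5 − 18.8 − 15.4 + 5.3 + 7.6 + 6.8 + 7.1 − 2.8 = 91.5%

91.5%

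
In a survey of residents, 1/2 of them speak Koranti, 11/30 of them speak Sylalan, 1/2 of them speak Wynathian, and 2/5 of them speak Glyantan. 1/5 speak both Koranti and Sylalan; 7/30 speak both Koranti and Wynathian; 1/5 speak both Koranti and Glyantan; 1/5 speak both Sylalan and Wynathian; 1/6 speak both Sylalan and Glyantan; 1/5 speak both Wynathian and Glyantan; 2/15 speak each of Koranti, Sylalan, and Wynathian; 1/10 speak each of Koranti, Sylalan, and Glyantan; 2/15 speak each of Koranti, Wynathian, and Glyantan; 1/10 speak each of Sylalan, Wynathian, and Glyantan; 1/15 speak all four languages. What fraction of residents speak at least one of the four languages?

P(at least one) = 1/2 + 11/30 + 1/2 + 2/5 − 1/5 − 7/30 − 1/5 − 1/5 − 1/6 − 1/5 + 2/15 + 1/10 + 2/15 + 1/10 − 1/15 = 29/30

29/30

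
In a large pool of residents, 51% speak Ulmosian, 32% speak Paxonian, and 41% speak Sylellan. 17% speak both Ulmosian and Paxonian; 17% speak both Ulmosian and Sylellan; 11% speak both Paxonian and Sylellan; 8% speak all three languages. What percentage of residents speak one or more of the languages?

P(≥1) = 51 + 32 + 41 − 17 − 17 − 11 + 8 = 87%

87%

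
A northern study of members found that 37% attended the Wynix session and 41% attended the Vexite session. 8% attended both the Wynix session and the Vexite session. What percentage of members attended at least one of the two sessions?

Using inclusion–exclusion:
P(union) = 37 + 41 − 8 = 70%

70%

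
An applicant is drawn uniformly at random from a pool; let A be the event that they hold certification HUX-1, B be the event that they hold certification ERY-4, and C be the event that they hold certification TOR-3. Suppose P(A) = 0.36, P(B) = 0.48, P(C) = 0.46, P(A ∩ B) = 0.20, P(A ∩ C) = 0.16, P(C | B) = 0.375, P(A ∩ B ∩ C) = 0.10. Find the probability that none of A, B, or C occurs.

0.14

P(B ∩ C) = P(B)·P(C|B) = 0.48 × 0.375 = 0.18
Apply inclusion-exclusion:
P(A ∪ B ∪ C) = 0.36 + 0.48 + 0.46 − 0.20 − 0.16 − 0.18 + 0.10 = 0.86
P(none) = 1 − 0.86 = 0.14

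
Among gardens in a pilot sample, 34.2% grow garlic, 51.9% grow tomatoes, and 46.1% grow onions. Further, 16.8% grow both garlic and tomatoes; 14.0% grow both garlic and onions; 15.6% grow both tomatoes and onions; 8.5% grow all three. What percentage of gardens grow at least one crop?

94.3%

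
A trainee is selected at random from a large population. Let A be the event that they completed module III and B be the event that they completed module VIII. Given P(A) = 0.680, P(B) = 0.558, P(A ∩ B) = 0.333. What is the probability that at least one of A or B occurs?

0.905

Apply inclusion-exclusion:
P(A ∪ B) = 0.680 + 0.558 − 0.333 = 0.905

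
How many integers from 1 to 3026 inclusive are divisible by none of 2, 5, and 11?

Inclusion–exclusion gives
1513 + 605 + 275 − 302 − 137 − 55 + 27 = 1926
3026 − 1926 = 1100

1100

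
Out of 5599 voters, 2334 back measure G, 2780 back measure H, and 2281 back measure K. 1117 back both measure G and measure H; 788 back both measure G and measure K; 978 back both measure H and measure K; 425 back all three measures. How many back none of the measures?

N(≥1) = 2334 + 2780 + 2281 − 1117 − 788 − 978 + 425 = 4937
None: 5599 − 4937 = 662

662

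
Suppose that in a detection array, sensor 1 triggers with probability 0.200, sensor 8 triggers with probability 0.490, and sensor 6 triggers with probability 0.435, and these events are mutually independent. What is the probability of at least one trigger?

0.76948

P(none) = (1 − 0.200) × (1 − 0.490) × (1 − 0.435) = 0.800 × 0.510 × 0.565 = 0.23052
P(at least one) = 1 − 0.23052 = 0.76948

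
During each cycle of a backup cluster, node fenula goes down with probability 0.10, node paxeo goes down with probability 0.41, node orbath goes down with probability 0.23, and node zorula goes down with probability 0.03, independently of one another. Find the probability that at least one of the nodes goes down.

P(none) = (1 − 0.10) × (1 − 0.41) × (1 − 0.23) × (1 − 0.03) = 0.90 × 0.59 × 0.77 × 0.97 = 0.3966039
P(at least one) = 1 − 0.3966039 = 0.6033961

0.6033961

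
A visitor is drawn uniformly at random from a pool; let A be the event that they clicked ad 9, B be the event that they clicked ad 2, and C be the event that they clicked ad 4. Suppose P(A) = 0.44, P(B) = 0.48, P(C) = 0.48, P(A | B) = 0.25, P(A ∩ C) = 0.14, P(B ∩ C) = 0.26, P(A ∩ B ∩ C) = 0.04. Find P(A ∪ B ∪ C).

0.92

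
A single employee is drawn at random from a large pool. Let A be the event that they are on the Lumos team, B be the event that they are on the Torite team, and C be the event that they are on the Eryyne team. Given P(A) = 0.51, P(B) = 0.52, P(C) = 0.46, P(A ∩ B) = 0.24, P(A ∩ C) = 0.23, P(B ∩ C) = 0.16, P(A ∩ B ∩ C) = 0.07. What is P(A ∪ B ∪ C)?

P(A ∪ B ∪ C) = 0.51 + 0.52 + 0.46 − 0.24 − 0.23 − 0.16 + 0.07 = 0.93

0.93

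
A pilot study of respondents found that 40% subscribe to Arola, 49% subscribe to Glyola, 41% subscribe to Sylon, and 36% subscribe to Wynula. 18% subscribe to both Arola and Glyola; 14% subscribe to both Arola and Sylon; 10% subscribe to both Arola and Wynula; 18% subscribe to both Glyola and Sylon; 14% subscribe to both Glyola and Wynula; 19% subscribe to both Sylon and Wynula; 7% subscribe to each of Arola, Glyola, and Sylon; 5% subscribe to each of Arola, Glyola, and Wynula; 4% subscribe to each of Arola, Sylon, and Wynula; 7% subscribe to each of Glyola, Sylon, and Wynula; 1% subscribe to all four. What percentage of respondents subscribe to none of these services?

5%

By inclusion–exclusion:
P(at least one) = 40 + 49 + 41 + 36 − 18 − 14 − 10 − 18 − 14 − 19 + 7 + 5 + 4 + 7 − 1 = 95%
P(none) = 100% − 95% = 5%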